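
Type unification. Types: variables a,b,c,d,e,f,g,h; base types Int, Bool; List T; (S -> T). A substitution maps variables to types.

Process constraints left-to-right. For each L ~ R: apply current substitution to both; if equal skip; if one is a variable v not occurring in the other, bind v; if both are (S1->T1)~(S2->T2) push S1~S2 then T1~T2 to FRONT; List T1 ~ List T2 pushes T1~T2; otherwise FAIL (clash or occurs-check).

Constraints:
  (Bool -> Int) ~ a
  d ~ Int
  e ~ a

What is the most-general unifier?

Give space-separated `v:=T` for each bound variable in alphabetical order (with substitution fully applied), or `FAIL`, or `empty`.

Answer: a:=(Bool -> Int) d:=Int e:=(Bool -> Int)

Derivation:
step 1: unify (Bool -> Int) ~ a  [subst: {-} | 2 pending]
  bind a := (Bool -> Int)
step 2: unify d ~ Int  [subst: {a:=(Bool -> Int)} | 1 pending]
  bind d := Int
step 3: unify e ~ (Bool -> Int)  [subst: {a:=(Bool -> Int), d:=Int} | 0 pending]
  bind e := (Bool -> Int)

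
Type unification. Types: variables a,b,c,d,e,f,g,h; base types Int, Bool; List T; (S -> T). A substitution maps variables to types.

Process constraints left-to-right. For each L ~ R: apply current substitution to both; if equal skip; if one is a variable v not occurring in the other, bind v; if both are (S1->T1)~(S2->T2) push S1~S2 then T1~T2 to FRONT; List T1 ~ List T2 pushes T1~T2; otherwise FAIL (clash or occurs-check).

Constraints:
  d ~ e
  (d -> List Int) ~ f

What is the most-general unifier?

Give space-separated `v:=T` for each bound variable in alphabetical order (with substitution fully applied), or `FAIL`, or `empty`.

step 1: unify d ~ e  [subst: {-} | 1 pending]
  bind d := e
step 2: unify (e -> List Int) ~ f  [subst: {d:=e} | 0 pending]
  bind f := (e -> List Int)

Answer: d:=e f:=(e -> List Int)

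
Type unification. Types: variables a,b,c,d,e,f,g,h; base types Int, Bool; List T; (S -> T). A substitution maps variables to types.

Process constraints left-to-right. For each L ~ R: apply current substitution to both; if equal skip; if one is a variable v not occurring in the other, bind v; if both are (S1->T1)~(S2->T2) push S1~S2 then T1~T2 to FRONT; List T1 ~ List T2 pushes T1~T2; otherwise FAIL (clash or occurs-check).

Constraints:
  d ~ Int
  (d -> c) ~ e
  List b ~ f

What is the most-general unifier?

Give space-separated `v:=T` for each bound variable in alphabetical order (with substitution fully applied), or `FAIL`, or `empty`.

step 1: unify d ~ Int  [subst: {-} | 2 pending]
  bind d := Int
step 2: unify (Int -> c) ~ e  [subst: {d:=Int} | 1 pending]
  bind e := (Int -> c)
step 3: unify List b ~ f  [subst: {d:=Int, e:=(Int -> c)} | 0 pending]
  bind f := List b

Answer: d:=Int e:=(Int -> c) f:=List b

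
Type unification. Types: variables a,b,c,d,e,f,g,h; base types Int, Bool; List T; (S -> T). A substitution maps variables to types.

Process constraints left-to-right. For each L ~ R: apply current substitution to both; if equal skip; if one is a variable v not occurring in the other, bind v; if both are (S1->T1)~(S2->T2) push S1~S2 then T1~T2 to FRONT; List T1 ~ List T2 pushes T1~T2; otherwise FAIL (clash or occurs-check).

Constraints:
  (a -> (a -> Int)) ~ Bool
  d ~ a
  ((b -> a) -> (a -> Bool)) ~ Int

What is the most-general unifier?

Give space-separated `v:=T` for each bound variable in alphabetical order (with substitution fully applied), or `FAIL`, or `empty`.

Answer: FAIL

Derivation:
step 1: unify (a -> (a -> Int)) ~ Bool  [subst: {-} | 2 pending]
  clash: (a -> (a -> Int)) vs Bool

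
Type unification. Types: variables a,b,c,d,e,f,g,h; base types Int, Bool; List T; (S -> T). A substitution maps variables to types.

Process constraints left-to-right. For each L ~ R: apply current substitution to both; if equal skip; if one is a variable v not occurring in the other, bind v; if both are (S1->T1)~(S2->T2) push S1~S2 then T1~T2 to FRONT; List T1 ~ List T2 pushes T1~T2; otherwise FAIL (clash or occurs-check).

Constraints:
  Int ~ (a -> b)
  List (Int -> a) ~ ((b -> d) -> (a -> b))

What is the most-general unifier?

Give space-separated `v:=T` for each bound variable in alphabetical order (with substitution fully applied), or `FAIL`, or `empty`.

Answer: FAIL

Derivation:
step 1: unify Int ~ (a -> b)  [subst: {-} | 1 pending]
  clash: Int vs (a -> b)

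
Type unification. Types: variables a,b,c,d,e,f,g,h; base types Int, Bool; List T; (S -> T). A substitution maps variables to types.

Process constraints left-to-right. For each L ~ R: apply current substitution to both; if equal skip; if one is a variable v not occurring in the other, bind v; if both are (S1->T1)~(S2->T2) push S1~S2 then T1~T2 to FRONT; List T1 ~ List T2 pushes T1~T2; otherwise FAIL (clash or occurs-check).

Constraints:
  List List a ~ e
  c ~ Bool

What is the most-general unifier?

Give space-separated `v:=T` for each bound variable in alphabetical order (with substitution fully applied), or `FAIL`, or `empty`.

step 1: unify List List a ~ e  [subst: {-} | 1 pending]
  bind e := List List a
step 2: unify c ~ Bool  [subst: {e:=List List a} | 0 pending]
  bind c := Bool

Answer: c:=Bool e:=List List a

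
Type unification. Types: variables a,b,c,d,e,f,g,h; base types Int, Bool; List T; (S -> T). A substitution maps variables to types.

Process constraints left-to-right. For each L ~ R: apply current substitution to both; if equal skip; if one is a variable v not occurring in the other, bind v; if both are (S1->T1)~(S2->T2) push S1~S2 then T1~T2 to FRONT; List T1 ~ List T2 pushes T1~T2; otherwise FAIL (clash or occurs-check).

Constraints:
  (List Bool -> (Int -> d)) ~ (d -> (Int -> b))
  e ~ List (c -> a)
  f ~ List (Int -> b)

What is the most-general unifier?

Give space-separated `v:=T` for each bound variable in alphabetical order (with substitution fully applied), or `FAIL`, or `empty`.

step 1: unify (List Bool -> (Int -> d)) ~ (d -> (Int -> b))  [subst: {-} | 2 pending]
  -> decompose arrow: push List Bool~d, (Int -> d)~(Int -> b)
step 2: unify List Bool ~ d  [subst: {-} | 3 pending]
  bind d := List Bool
step 3: unify (Int -> List Bool) ~ (Int -> b)  [subst: {d:=List Bool} | 2 pending]
  -> decompose arrow: push Int~Int, List Bool~b
step 4: unify Int ~ Int  [subst: {d:=List Bool} | 3 pending]
  -> identical, skip
step 5: unify List Bool ~ b  [subst: {d:=List Bool} | 2 pending]
  bind b := List Bool
step 6: unify e ~ List (c -> a)  [subst: {d:=List Bool, b:=List Bool} | 1 pending]
  bind e := List (c -> a)
step 7: unify f ~ List (Int -> List Bool)  [subst: {d:=List Bool, b:=List Bool, e:=List (c -> a)} | 0 pending]
  bind f := List (Int -> List Bool)

Answer: b:=List Bool d:=List Bool e:=List (c -> a) f:=List (Int -> List Bool)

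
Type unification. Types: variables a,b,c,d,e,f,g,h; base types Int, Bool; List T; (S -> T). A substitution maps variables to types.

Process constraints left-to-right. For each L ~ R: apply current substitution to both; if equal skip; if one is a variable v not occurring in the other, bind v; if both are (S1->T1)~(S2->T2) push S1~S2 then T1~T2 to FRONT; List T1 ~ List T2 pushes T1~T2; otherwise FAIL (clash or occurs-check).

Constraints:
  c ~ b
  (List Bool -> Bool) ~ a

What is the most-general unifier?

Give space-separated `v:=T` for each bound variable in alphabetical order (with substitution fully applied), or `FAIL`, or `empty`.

step 1: unify c ~ b  [subst: {-} | 1 pending]
  bind c := b
step 2: unify (List Bool -> Bool) ~ a  [subst: {c:=b} | 0 pending]
  bind a := (List Bool -> Bool)

Answer: a:=(List Bool -> Bool) c:=b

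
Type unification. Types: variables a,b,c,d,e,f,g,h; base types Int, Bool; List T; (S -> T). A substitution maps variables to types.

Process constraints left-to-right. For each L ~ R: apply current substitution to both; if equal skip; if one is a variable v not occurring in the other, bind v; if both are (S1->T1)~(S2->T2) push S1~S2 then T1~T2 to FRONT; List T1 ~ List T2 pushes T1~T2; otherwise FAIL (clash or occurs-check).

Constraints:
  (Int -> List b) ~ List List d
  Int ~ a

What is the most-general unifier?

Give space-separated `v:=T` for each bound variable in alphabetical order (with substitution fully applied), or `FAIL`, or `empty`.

Answer: FAIL

Derivation:
step 1: unify (Int -> List b) ~ List List d  [subst: {-} | 1 pending]
  clash: (Int -> List b) vs List List d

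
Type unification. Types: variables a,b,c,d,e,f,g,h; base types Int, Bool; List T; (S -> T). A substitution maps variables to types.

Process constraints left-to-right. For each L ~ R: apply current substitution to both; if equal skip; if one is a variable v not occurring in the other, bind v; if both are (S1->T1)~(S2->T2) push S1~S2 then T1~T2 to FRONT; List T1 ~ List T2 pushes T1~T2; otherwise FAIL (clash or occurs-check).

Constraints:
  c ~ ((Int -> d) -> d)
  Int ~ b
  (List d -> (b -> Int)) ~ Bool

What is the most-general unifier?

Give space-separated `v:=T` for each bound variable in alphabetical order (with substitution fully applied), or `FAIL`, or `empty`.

Answer: FAIL

Derivation:
step 1: unify c ~ ((Int -> d) -> d)  [subst: {-} | 2 pending]
  bind c := ((Int -> d) -> d)
step 2: unify Int ~ b  [subst: {c:=((Int -> d) -> d)} | 1 pending]
  bind b := Int
step 3: unify (List d -> (Int -> Int)) ~ Bool  [subst: {c:=((Int -> d) -> d), b:=Int} | 0 pending]
  clash: (List d -> (Int -> Int)) vs Bool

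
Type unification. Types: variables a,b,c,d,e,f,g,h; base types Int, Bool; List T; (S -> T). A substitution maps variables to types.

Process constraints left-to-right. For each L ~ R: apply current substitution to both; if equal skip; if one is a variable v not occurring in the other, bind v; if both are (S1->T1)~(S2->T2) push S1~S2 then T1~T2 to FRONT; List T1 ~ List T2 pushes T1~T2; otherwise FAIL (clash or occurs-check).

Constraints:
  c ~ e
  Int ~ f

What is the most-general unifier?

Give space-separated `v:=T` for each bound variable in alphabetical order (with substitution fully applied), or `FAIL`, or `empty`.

step 1: unify c ~ e  [subst: {-} | 1 pending]
  bind c := e
step 2: unify Int ~ f  [subst: {c:=e} | 0 pending]
  bind f := Int

Answer: c:=e f:=Int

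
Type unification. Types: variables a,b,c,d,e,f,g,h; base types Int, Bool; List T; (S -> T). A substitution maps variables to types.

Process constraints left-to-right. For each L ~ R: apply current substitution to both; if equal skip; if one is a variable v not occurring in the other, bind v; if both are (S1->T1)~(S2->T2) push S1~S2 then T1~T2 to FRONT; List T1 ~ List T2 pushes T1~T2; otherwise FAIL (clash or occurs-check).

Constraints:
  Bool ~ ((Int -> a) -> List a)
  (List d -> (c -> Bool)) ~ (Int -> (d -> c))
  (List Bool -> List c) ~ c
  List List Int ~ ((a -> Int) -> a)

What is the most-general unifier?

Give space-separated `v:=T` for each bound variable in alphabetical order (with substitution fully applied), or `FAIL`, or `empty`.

Answer: FAIL

Derivation:
step 1: unify Bool ~ ((Int -> a) -> List a)  [subst: {-} | 3 pending]
  clash: Bool vs ((Int -> a) -> List a)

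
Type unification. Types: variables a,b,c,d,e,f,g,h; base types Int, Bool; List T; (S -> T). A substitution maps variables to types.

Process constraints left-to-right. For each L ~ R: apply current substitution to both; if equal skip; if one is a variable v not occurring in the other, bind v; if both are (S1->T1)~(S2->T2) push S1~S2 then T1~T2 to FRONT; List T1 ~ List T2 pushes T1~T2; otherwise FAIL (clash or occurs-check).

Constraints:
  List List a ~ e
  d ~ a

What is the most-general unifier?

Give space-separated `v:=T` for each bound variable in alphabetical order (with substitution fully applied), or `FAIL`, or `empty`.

Answer: d:=a e:=List List a

Derivation:
step 1: unify List List a ~ e  [subst: {-} | 1 pending]
  bind e := List List a
step 2: unify d ~ a  [subst: {e:=List List a} | 0 pending]
  bind d := a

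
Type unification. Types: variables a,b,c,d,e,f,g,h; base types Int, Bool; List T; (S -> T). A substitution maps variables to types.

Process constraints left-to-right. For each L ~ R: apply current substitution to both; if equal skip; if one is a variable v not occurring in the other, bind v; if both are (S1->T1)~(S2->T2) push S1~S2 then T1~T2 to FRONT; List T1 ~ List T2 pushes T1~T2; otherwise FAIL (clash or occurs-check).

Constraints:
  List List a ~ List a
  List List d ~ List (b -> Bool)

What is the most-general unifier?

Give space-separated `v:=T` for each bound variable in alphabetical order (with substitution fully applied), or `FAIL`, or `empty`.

Answer: FAIL

Derivation:
step 1: unify List List a ~ List a  [subst: {-} | 1 pending]
  -> decompose List: push List a~a
step 2: unify List a ~ a  [subst: {-} | 1 pending]
  occurs-check fail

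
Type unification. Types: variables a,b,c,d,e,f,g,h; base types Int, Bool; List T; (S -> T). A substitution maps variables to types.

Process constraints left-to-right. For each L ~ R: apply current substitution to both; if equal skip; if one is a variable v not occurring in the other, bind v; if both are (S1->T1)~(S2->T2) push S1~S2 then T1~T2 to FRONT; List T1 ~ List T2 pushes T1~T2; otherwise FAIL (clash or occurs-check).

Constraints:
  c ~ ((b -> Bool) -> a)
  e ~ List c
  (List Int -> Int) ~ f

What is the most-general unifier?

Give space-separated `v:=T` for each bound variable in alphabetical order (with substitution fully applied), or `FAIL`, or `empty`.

Answer: c:=((b -> Bool) -> a) e:=List ((b -> Bool) -> a) f:=(List Int -> Int)

Derivation:
step 1: unify c ~ ((b -> Bool) -> a)  [subst: {-} | 2 pending]
  bind c := ((b -> Bool) -> a)
step 2: unify e ~ List ((b -> Bool) -> a)  [subst: {c:=((b -> Bool) -> a)} | 1 pending]
  bind e := List ((b -> Bool) -> a)
step 3: unify (List Int -> Int) ~ f  [subst: {c:=((b -> Bool) -> a), e:=List ((b -> Bool) -> a)} | 0 pending]
  bind f := (List Int -> Int)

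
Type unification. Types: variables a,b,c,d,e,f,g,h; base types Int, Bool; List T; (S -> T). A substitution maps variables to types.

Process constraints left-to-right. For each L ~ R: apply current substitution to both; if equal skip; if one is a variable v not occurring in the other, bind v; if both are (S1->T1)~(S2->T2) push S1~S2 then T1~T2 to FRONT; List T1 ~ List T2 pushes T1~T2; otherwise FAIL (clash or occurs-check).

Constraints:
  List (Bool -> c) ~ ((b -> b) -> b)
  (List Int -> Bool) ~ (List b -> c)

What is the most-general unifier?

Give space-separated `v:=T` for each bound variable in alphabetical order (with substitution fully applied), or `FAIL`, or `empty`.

step 1: unify List (Bool -> c) ~ ((b -> b) -> b)  [subst: {-} | 1 pending]
  clash: List (Bool -> c) vs ((b -> b) -> b)

Answer: FAIL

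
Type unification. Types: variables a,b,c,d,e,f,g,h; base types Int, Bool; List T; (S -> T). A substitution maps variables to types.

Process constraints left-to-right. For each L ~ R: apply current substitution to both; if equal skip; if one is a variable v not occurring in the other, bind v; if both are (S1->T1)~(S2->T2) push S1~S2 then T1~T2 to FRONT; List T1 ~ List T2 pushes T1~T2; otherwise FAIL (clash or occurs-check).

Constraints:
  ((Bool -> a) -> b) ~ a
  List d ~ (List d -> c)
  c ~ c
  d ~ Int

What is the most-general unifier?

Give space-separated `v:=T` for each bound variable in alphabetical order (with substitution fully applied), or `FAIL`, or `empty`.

Answer: FAIL

Derivation:
step 1: unify ((Bool -> a) -> b) ~ a  [subst: {-} | 3 pending]
  occurs-check fail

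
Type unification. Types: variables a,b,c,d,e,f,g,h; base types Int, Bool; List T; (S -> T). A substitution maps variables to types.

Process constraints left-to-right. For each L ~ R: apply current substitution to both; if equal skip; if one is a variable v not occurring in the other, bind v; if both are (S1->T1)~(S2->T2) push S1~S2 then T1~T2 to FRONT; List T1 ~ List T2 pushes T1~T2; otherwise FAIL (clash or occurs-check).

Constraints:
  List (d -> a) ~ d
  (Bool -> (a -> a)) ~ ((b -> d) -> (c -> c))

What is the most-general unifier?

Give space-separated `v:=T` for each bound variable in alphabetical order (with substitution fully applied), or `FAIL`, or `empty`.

step 1: unify List (d -> a) ~ d  [subst: {-} | 1 pending]
  occurs-check fail

Answer: FAIL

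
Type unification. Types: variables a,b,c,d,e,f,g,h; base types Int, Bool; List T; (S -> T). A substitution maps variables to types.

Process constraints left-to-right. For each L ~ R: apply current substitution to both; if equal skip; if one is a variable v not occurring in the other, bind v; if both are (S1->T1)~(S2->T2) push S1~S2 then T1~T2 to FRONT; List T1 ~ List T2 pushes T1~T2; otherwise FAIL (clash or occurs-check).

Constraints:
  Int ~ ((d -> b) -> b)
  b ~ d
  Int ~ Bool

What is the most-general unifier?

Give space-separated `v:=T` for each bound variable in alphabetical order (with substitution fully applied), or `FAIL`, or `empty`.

step 1: unify Int ~ ((d -> b) -> b)  [subst: {-} | 2 pending]
  clash: Int vs ((d -> b) -> b)

Answer: FAIL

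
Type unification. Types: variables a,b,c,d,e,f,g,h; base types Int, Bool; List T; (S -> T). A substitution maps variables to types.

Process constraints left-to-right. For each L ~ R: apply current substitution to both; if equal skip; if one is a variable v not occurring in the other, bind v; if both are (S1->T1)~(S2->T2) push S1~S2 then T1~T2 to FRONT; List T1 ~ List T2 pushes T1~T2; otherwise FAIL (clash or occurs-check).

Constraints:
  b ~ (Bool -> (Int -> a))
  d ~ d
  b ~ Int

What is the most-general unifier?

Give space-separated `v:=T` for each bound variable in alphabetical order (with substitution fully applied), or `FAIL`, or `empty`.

Answer: FAIL

Derivation:
step 1: unify b ~ (Bool -> (Int -> a))  [subst: {-} | 2 pending]
  bind b := (Bool -> (Int -> a))
step 2: unify d ~ d  [subst: {b:=(Bool -> (Int -> a))} | 1 pending]
  -> identical, skip
step 3: unify (Bool -> (Int -> a)) ~ Int  [subst: {b:=(Bool -> (Int -> a))} | 0 pending]
  clash: (Bool -> (Int -> a)) vs Int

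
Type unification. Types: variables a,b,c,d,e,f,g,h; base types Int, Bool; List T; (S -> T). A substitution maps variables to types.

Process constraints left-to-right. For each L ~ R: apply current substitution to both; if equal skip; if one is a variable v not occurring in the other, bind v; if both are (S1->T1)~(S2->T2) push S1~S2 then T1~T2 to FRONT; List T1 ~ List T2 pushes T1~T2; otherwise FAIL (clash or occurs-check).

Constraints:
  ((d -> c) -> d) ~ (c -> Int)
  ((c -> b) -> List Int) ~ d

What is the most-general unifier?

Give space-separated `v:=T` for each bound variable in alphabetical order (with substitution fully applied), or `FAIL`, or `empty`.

Answer: FAIL

Derivation:
step 1: unify ((d -> c) -> d) ~ (c -> Int)  [subst: {-} | 1 pending]
  -> decompose arrow: push (d -> c)~c, d~Int
step 2: unify (d -> c) ~ c  [subst: {-} | 2 pending]
  occurs-check fail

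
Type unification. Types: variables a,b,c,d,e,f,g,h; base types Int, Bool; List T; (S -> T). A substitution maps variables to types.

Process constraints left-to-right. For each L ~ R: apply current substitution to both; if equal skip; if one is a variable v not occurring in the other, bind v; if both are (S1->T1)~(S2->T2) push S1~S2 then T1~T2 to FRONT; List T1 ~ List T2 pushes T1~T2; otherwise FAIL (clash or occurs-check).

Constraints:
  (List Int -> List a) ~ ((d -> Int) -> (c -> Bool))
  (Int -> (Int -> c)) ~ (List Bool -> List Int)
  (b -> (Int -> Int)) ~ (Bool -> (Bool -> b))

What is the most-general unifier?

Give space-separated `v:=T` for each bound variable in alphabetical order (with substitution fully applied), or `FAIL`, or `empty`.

step 1: unify (List Int -> List a) ~ ((d -> Int) -> (c -> Bool))  [subst: {-} | 2 pending]
  -> decompose arrow: push List Int~(d -> Int), List a~(c -> Bool)
step 2: unify List Int ~ (d -> Int)  [subst: {-} | 3 pending]
  clash: List Int vs (d -> Int)

Answer: FAIL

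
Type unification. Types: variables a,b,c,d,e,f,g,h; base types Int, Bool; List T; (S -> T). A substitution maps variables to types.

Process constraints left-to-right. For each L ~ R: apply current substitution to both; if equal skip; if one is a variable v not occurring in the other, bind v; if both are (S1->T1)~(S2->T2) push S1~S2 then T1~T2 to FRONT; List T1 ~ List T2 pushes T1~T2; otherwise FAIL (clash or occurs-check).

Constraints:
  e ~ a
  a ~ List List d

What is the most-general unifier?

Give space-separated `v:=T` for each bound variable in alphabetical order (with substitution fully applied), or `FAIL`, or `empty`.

Answer: a:=List List d e:=List List d

Derivation:
step 1: unify e ~ a  [subst: {-} | 1 pending]
  bind e := a
step 2: unify a ~ List List d  [subst: {e:=a} | 0 pending]
  bind a := List List d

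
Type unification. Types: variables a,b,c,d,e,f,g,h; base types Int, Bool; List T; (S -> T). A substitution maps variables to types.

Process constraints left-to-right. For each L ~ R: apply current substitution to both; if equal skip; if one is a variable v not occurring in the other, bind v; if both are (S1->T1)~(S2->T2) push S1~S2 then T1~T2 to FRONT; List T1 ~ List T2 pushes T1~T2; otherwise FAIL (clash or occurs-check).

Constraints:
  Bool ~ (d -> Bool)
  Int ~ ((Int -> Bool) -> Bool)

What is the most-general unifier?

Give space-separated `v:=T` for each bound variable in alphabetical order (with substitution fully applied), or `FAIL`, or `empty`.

step 1: unify Bool ~ (d -> Bool)  [subst: {-} | 1 pending]
  clash: Bool vs (d -> Bool)

Answer: FAIL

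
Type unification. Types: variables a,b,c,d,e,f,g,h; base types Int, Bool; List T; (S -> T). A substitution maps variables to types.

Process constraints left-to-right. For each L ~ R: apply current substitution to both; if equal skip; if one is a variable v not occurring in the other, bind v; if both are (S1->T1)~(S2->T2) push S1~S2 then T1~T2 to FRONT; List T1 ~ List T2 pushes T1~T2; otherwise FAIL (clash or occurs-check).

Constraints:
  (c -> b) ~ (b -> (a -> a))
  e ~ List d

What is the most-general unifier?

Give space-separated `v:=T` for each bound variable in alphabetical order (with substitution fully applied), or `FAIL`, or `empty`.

Answer: b:=(a -> a) c:=(a -> a) e:=List d

Derivation:
step 1: unify (c -> b) ~ (b -> (a -> a))  [subst: {-} | 1 pending]
  -> decompose arrow: push c~b, b~(a -> a)
step 2: unify c ~ b  [subst: {-} | 2 pending]
  bind c := b
step 3: unify b ~ (a -> a)  [subst: {c:=b} | 1 pending]
  bind b := (a -> a)
step 4: unify e ~ List d  [subst: {c:=b, b:=(a -> a)} | 0 pending]
  bind e := List d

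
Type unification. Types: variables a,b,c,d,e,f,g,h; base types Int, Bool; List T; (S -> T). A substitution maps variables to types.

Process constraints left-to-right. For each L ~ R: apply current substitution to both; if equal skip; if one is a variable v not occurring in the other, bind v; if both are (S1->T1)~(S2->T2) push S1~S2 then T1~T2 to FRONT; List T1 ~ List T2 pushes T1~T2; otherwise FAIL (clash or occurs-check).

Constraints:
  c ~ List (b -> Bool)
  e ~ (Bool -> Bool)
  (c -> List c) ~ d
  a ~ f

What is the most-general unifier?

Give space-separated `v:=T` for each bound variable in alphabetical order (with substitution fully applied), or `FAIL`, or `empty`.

Answer: a:=f c:=List (b -> Bool) d:=(List (b -> Bool) -> List List (b -> Bool)) e:=(Bool -> Bool)

Derivation:
step 1: unify c ~ List (b -> Bool)  [subst: {-} | 3 pending]
  bind c := List (b -> Bool)
step 2: unify e ~ (Bool -> Bool)  [subst: {c:=List (b -> Bool)} | 2 pending]
  bind e := (Bool -> Bool)
step 3: unify (List (b -> Bool) -> List List (b -> Bool)) ~ d  [subst: {c:=List (b -> Bool), e:=(Bool -> Bool)} | 1 pending]
  bind d := (List (b -> Bool) -> List List (b -> Bool))
step 4: unify a ~ f  [subst: {c:=List (b -> Bool), e:=(Bool -> Bool), d:=(List (b -> Bool) -> List List (b -> Bool))} | 0 pending]
  bind a := f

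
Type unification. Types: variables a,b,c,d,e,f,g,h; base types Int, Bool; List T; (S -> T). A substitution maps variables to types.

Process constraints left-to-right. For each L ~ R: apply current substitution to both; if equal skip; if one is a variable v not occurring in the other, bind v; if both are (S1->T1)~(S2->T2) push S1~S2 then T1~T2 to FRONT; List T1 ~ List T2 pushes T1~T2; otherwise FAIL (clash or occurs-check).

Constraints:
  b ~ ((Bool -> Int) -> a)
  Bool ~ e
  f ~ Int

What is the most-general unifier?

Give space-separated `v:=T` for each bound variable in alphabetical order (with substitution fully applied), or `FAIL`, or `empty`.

step 1: unify b ~ ((Bool -> Int) -> a)  [subst: {-} | 2 pending]
  bind b := ((Bool -> Int) -> a)
step 2: unify Bool ~ e  [subst: {b:=((Bool -> Int) -> a)} | 1 pending]
  bind e := Bool
step 3: unify f ~ Int  [subst: {b:=((Bool -> Int) -> a), e:=Bool} | 0 pending]
  bind f := Int

Answer: b:=((Bool -> Int) -> a) e:=Bool f:=Int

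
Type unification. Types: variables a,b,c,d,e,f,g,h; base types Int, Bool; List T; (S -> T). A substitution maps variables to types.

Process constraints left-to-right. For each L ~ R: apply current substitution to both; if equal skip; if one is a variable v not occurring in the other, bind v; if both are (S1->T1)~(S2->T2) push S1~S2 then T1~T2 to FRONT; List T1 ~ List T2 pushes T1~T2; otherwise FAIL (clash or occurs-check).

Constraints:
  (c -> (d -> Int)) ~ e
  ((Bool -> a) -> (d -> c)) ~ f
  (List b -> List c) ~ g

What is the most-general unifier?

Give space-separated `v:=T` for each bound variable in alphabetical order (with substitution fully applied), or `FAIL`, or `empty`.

Answer: e:=(c -> (d -> Int)) f:=((Bool -> a) -> (d -> c)) g:=(List b -> List c)

Derivation:
step 1: unify (c -> (d -> Int)) ~ e  [subst: {-} | 2 pending]
  bind e := (c -> (d -> Int))
step 2: unify ((Bool -> a) -> (d -> c)) ~ f  [subst: {e:=(c -> (d -> Int))} | 1 pending]
  bind f := ((Bool -> a) -> (d -> c))
step 3: unify (List b -> List c) ~ g  [subst: {e:=(c -> (d -> Int)), f:=((Bool -> a) -> (d -> c))} | 0 pending]
  bind g := (List b -> List c)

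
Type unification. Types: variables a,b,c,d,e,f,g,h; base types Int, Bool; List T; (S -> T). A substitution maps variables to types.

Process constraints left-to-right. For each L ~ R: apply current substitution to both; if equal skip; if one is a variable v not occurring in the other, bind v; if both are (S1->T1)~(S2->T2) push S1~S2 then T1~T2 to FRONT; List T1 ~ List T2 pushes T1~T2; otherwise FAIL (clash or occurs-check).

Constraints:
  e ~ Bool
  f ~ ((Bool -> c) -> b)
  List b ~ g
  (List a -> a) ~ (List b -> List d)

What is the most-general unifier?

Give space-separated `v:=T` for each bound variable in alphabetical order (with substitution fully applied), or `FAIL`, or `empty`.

Answer: a:=List d b:=List d e:=Bool f:=((Bool -> c) -> List d) g:=List List d

Derivation:
step 1: unify e ~ Bool  [subst: {-} | 3 pending]
  bind e := Bool
step 2: unify f ~ ((Bool -> c) -> b)  [subst: {e:=Bool} | 2 pending]
  bind f := ((Bool -> c) -> b)
step 3: unify List b ~ g  [subst: {e:=Bool, f:=((Bool -> c) -> b)} | 1 pending]
  bind g := List b
step 4: unify (List a -> a) ~ (List b -> List d)  [subst: {e:=Bool, f:=((Bool -> c) -> b), g:=List b} | 0 pending]
  -> decompose arrow: push List a~List b, a~List d
step 5: unify List a ~ List b  [subst: {e:=Bool, f:=((Bool -> c) -> b), g:=List b} | 1 pending]
  -> decompose List: push a~b
step 6: unify a ~ b  [subst: {e:=Bool, f:=((Bool -> c) -> b), g:=List b} | 1 pending]
  bind a := b
step 7: unify b ~ List d  [subst: {e:=Bool, f:=((Bool -> c) -> b), g:=List b, a:=b} | 0 pending]
  bind b := List d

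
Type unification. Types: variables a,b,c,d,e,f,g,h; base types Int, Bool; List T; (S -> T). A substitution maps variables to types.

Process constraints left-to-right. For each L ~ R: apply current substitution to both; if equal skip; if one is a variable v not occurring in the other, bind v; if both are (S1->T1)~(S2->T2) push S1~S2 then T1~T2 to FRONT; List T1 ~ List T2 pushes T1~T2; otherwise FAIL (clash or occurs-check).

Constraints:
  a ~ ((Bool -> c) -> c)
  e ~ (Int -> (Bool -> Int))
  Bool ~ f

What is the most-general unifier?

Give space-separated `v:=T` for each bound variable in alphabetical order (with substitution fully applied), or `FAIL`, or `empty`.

step 1: unify a ~ ((Bool -> c) -> c)  [subst: {-} | 2 pending]
  bind a := ((Bool -> c) -> c)
step 2: unify e ~ (Int -> (Bool -> Int))  [subst: {a:=((Bool -> c) -> c)} | 1 pending]
  bind e := (Int -> (Bool -> Int))
step 3: unify Bool ~ f  [subst: {a:=((Bool -> c) -> c), e:=(Int -> (Bool -> Int))} | 0 pending]
  bind f := Bool

Answer: a:=((Bool -> c) -> c) e:=(Int -> (Bool -> Int)) f:=Bool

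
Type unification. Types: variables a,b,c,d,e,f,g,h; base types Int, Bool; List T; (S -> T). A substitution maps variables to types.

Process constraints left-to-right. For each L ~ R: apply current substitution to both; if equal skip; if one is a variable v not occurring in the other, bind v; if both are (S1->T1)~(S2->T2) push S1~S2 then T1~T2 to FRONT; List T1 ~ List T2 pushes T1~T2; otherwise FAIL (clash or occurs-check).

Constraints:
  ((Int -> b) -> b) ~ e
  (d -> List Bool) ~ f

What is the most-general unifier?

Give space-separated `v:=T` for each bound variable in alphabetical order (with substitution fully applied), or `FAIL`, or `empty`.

Answer: e:=((Int -> b) -> b) f:=(d -> List Bool)

Derivation:
step 1: unify ((Int -> b) -> b) ~ e  [subst: {-} | 1 pending]
  bind e := ((Int -> b) -> b)
step 2: unify (d -> List Bool) ~ f  [subst: {e:=((Int -> b) -> b)} | 0 pending]
  bind f := (d -> List Bool)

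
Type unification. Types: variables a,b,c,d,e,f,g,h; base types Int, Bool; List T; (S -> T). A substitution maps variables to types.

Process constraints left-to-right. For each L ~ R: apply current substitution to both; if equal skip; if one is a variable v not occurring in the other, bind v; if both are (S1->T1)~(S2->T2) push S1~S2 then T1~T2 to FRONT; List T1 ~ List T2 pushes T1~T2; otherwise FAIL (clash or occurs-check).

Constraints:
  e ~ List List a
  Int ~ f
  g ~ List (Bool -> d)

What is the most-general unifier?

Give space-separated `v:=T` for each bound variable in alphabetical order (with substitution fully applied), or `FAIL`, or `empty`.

Answer: e:=List List a f:=Int g:=List (Bool -> d)

Derivation:
step 1: unify e ~ List List a  [subst: {-} | 2 pending]
  bind e := List List a
step 2: unify Int ~ f  [subst: {e:=List List a} | 1 pending]
  bind f := Int
step 3: unify g ~ List (Bool -> d)  [subst: {e:=List List a, f:=Int} | 0 pending]
  bind g := List (Bool -> d)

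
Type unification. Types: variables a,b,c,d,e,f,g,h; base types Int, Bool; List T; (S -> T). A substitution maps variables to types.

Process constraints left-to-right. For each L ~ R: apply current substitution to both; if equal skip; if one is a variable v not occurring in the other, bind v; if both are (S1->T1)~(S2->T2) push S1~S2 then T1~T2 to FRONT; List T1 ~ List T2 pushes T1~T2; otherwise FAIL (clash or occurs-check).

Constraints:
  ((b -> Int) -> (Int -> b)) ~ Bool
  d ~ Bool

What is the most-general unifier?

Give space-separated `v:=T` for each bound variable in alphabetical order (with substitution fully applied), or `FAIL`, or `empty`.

Answer: FAIL

Derivation:
step 1: unify ((b -> Int) -> (Int -> b)) ~ Bool  [subst: {-} | 1 pending]
  clash: ((b -> Int) -> (Int -> b)) vs Bool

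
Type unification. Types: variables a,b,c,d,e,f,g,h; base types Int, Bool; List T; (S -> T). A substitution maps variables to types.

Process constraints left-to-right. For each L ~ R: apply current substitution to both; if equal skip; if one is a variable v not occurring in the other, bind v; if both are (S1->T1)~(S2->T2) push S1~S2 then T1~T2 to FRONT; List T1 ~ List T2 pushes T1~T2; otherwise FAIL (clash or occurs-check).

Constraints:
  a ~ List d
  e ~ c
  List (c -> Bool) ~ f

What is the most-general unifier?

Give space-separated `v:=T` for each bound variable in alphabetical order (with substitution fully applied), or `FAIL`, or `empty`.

step 1: unify a ~ List d  [subst: {-} | 2 pending]
  bind a := List d
step 2: unify e ~ c  [subst: {a:=List d} | 1 pending]
  bind e := c
step 3: unify List (c -> Bool) ~ f  [subst: {a:=List d, e:=c} | 0 pending]
  bind f := List (c -> Bool)

Answer: a:=List d e:=c f:=List (c -> Bool)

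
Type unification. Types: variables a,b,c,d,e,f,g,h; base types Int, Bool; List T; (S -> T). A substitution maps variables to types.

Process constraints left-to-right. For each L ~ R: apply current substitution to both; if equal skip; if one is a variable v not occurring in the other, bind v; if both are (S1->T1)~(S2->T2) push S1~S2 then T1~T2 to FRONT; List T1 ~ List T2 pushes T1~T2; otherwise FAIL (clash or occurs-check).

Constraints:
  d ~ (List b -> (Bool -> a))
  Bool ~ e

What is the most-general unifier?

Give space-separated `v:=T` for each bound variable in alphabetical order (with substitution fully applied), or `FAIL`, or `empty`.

step 1: unify d ~ (List b -> (Bool -> a))  [subst: {-} | 1 pending]
  bind d := (List b -> (Bool -> a))
step 2: unify Bool ~ e  [subst: {d:=(List b -> (Bool -> a))} | 0 pending]
  bind e := Bool

Answer: d:=(List b -> (Bool -> a)) e:=Bool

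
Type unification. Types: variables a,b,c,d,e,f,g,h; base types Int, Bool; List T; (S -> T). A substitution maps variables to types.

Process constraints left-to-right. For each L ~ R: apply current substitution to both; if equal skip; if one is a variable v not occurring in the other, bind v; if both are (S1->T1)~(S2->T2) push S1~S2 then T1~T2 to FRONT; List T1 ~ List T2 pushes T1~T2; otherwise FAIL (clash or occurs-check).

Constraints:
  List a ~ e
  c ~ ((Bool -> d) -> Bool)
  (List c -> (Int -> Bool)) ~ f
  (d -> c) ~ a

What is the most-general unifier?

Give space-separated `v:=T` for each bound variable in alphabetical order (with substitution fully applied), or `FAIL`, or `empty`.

step 1: unify List a ~ e  [subst: {-} | 3 pending]
  bind e := List a
step 2: unify c ~ ((Bool -> d) -> Bool)  [subst: {e:=List a} | 2 pending]
  bind c := ((Bool -> d) -> Bool)
step 3: unify (List ((Bool -> d) -> Bool) -> (Int -> Bool)) ~ f  [subst: {e:=List a, c:=((Bool -> d) -> Bool)} | 1 pending]
  bind f := (List ((Bool -> d) -> Bool) -> (Int -> Bool))
step 4: unify (d -> ((Bool -> d) -> Bool)) ~ a  [subst: {e:=List a, c:=((Bool -> d) -> Bool), f:=(List ((Bool -> d) -> Bool) -> (Int -> Bool))} | 0 pending]
  bind a := (d -> ((Bool -> d) -> Bool))

Answer: a:=(d -> ((Bool -> d) -> Bool)) c:=((Bool -> d) -> Bool) e:=List (d -> ((Bool -> d) -> Bool)) f:=(List ((Bool -> d) -> Bool) -> (Int -> Bool))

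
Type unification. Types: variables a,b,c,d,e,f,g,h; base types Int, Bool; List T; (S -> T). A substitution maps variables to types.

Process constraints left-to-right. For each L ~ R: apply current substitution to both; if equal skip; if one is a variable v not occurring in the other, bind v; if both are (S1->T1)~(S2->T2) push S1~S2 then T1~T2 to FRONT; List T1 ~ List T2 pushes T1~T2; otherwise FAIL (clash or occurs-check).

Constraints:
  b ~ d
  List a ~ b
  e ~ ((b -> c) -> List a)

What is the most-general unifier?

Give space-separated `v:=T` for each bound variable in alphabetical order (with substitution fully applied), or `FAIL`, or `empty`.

Answer: b:=List a d:=List a e:=((List a -> c) -> List a)

Derivation:
step 1: unify b ~ d  [subst: {-} | 2 pending]
  bind b := d
step 2: unify List a ~ d  [subst: {b:=d} | 1 pending]
  bind d := List a
step 3: unify e ~ ((List a -> c) -> List a)  [subst: {b:=d, d:=List a} | 0 pending]
  bind e := ((List a -> c) -> List a)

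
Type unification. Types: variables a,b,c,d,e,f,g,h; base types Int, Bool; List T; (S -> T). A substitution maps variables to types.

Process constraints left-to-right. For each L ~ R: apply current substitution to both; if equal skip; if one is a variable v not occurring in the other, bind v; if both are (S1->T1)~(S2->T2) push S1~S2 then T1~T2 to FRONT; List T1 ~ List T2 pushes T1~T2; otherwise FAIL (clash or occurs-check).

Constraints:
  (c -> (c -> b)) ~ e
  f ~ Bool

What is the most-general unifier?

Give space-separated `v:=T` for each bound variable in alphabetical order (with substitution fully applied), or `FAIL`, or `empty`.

Answer: e:=(c -> (c -> b)) f:=Bool

Derivation:
step 1: unify (c -> (c -> b)) ~ e  [subst: {-} | 1 pending]
  bind e := (c -> (c -> b))
step 2: unify f ~ Bool  [subst: {e:=(c -> (c -> b))} | 0 pending]
  bind f := Bool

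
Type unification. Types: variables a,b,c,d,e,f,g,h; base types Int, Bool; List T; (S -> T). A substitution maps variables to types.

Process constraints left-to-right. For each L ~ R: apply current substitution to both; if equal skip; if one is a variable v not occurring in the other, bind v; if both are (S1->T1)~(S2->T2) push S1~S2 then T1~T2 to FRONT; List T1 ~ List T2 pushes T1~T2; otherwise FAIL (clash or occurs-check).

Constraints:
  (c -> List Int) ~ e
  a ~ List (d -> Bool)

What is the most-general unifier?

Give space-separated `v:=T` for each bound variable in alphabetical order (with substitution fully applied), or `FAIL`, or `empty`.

Answer: a:=List (d -> Bool) e:=(c -> List Int)

Derivation:
step 1: unify (c -> List Int) ~ e  [subst: {-} | 1 pending]
  bind e := (c -> List Int)
step 2: unify a ~ List (d -> Bool)  [subst: {e:=(c -> List Int)} | 0 pending]
  bind a := List (d -> Bool)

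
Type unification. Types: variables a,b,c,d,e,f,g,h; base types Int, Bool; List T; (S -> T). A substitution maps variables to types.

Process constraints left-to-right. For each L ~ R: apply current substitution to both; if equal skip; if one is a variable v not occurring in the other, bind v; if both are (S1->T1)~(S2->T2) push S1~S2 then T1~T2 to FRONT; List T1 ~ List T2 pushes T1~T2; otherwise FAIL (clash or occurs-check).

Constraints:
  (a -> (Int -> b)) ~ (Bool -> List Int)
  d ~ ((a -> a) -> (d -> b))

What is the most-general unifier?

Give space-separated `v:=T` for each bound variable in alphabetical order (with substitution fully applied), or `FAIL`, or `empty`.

Answer: FAIL

Derivation:
step 1: unify (a -> (Int -> b)) ~ (Bool -> List Int)  [subst: {-} | 1 pending]
  -> decompose arrow: push a~Bool, (Int -> b)~List Int
step 2: unify a ~ Bool  [subst: {-} | 2 pending]
  bind a := Bool
step 3: unify (Int -> b) ~ List Int  [subst: {a:=Bool} | 1 pending]
  clash: (Int -> b) vs List Int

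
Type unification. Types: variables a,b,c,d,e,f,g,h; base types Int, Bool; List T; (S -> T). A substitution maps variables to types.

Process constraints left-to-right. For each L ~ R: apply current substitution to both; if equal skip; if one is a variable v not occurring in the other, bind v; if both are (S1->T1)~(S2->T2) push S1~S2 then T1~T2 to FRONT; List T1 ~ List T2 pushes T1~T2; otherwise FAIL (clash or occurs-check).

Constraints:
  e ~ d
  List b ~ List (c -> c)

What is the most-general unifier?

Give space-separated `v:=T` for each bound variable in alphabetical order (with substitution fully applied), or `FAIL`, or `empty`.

Answer: b:=(c -> c) e:=d

Derivation:
step 1: unify e ~ d  [subst: {-} | 1 pending]
  bind e := d
step 2: unify List b ~ List (c -> c)  [subst: {e:=d} | 0 pending]
  -> decompose List: push b~(c -> c)
step 3: unify b ~ (c -> c)  [subst: {e:=d} | 0 pending]
  bind b := (c -> c)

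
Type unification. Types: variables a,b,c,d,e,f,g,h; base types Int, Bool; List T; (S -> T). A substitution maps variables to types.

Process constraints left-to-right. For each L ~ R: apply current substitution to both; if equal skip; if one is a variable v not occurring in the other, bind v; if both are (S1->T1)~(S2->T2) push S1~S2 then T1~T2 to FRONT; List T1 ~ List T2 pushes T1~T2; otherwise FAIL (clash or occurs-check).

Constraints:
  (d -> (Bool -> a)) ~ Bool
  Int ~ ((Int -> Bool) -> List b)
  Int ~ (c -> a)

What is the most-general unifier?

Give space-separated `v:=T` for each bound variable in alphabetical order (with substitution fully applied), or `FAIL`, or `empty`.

step 1: unify (d -> (Bool -> a)) ~ Bool  [subst: {-} | 2 pending]
  clash: (d -> (Bool -> a)) vs Bool

Answer: FAIL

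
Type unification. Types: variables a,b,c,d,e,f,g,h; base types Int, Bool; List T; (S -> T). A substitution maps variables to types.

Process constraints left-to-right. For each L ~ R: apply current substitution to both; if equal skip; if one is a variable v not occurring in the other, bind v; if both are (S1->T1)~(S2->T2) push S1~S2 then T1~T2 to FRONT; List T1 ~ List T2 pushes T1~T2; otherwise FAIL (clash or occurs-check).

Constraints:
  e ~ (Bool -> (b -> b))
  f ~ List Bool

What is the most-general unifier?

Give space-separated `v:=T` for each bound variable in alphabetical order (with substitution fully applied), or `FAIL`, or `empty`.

Answer: e:=(Bool -> (b -> b)) f:=List Bool

Derivation:
step 1: unify e ~ (Bool -> (b -> b))  [subst: {-} | 1 pending]
  bind e := (Bool -> (b -> b))
step 2: unify f ~ List Bool  [subst: {e:=(Bool -> (b -> b))} | 0 pending]
  bind f := List Bool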